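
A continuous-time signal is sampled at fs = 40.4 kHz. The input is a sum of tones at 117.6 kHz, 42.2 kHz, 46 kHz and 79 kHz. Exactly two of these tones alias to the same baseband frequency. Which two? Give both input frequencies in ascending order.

42.2 kHz, 79 kHz

fs/2 = 20.2 kHz.
117.6 kHz mod fs = 36.8 kHz.
36.8 kHz > fs/2 = 20.2 kHz, folds to fs − 36.8 kHz = 3.6 kHz.
42.2 kHz mod fs = 1.8 kHz.
1.8 kHz ≤ fs/2 = 20.2 kHz, appears at 1.8 kHz.
46 kHz mod fs = 5.6 kHz.
5.6 kHz ≤ fs/2 = 20.2 kHz, appears at 5.6 kHz.
79 kHz mod fs = 38.6 kHz.
38.6 kHz > fs/2 = 20.2 kHz, folds to fs − 38.6 kHz = 1.8 kHz.
42.2 kHz and 79 kHz both map to 1.8 kHz.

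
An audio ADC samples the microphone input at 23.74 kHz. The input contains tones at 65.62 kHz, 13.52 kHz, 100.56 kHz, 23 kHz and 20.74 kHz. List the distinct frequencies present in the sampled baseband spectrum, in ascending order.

fs/2 = 11.87 kHz.
65.62 kHz mod fs = 18.14 kHz.
18.14 kHz > fs/2 = 11.87 kHz, folds to fs − 18.14 kHz = 5.6 kHz.
13.52 kHz > fs/2 = 11.87 kHz, folds to fs − 13.52 kHz = 10.22 kHz.
100.56 kHz mod fs = 5.6 kHz.
5.6 kHz ≤ fs/2 = 11.87 kHz, appears at 5.6 kHz.
23 kHz > fs/2 = 11.87 kHz, folds to fs − 23 kHz = 0.74 kHz.
20.74 kHz > fs/2 = 11.87 kHz, folds to fs − 20.74 kHz = 3 kHz.
Distinct values: {0.74 kHz, 3 kHz, 5.6 kHz, 10.22 kHz}.

0.74 kHz, 3 kHz, 5.6 kHz, 10.22 kHz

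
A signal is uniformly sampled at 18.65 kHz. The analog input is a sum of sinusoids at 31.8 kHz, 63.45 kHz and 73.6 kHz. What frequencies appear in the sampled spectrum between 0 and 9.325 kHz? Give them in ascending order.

1 kHz, 5.5 kHz, 7.5 kHz

fs/2 = 9.325 kHz.
31.8 kHz mod fs = 13.15 kHz.
13.15 kHz > fs/2 = 9.325 kHz, folds to fs − 13.15 kHz = 5.5 kHz.
63.45 kHz mod fs = 7.5 kHz.
7.5 kHz ≤ fs/2 = 9.325 kHz, appears at 7.5 kHz.
73.6 kHz mod fs = 17.65 kHz.
17.65 kHz > fs/2 = 9.325 kHz, folds to fs − 17.65 kHz = 1 kHz.
Distinct values: {1 kHz, 5.5 kHz, 7.5 kHz}.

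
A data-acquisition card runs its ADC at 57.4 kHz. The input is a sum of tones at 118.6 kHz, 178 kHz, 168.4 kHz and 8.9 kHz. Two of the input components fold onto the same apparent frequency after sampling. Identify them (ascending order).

fs/2 = 28.7 kHz.
118.6 kHz mod fs = 3.8 kHz.
3.8 kHz ≤ fs/2 = 28.7 kHz, appears at 3.8 kHz.
178 kHz mod fs = 5.8 kHz.
5.8 kHz ≤ fs/2 = 28.7 kHz, appears at 5.8 kHz.
168.4 kHz mod fs = 53.6 kHz.
53.6 kHz > fs/2 = 28.7 kHz, folds to fs − 53.6 kHz = 3.8 kHz.
8.9 kHz ≤ fs/2 = 28.7 kHz, passes unchanged.
118.6 kHz and 168.4 kHz both map to 3.8 kHz.

118.6 kHz, 168.4 kHz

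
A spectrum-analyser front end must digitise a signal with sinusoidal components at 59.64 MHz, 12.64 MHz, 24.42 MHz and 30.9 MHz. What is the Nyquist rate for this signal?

119.28 MHz

Highest-frequency component: 59.64 MHz.
Nyquist rate = 2 × 59.64 MHz = 119.28 MHz.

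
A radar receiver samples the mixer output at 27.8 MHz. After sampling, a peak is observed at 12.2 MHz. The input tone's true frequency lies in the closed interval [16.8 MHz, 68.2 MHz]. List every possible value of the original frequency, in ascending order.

40 MHz, 43.4 MHz, 67.8 MHz

Frequencies that alias to 12.2 MHz are k·fs ± 12.2 MHz for integer k ≥ 0.
k=0: 12.2 MHz.
k=1: 15.6 MHz, 40 MHz.
k=2: 43.4 MHz, 67.8 MHz.
k=3: 71.2 MHz, 95.6 MHz.
Within [16.8 MHz, 68.2 MHz]: 40 MHz, 43.4 MHz, 67.8 MHz.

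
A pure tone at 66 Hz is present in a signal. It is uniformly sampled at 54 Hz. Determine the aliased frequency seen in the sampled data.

12 Hz

66 Hz mod fs = 12 Hz.
12 Hz ≤ fs/2 = 27 Hz, appears at 12 Hz.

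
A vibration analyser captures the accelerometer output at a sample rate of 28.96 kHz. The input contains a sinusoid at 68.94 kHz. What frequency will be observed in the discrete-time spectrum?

68.94 kHz mod fs = 11.02 kHz.
11.02 kHz ≤ fs/2 = 14.48 kHz, appears at 11.02 kHz.

11.02 kHz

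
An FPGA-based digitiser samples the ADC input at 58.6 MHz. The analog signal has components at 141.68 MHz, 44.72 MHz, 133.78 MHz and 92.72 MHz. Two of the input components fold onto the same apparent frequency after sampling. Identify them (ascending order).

92.72 MHz, 141.68 MHz

fs/2 = 29.3 MHz.
141.68 MHz mod fs = 24.48 MHz.
24.48 MHz ≤ fs/2 = 29.3 MHz, appears at 24.48 MHz.
44.72 MHz > fs/2 = 29.3 MHz, folds to fs − 44.72 MHz = 13.88 MHz.
133.78 MHz mod fs = 16.58 MHz.
16.58 MHz ≤ fs/2 = 29.3 MHz, appears at 16.58 MHz.
92.72 MHz mod fs = 34.12 MHz.
34.12 MHz > fs/2 = 29.3 MHz, folds to fs − 34.12 MHz = 24.48 MHz.
92.72 MHz and 141.68 MHz both map to 24.48 MHz.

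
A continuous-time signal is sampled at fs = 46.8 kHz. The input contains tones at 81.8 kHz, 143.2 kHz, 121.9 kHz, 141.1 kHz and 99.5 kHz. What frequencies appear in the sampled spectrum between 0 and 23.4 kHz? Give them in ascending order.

fs/2 = 23.4 kHz.
81.8 kHz mod fs = 35 kHz.
35 kHz > fs/2 = 23.4 kHz, folds to fs − 35 kHz = 11.8 kHz.
143.2 kHz mod fs = 2.8 kHz.
2.8 kHz ≤ fs/2 = 23.4 kHz, appears at 2.8 kHz.
121.9 kHz mod fs = 28.3 kHz.
28.3 kHz > fs/2 = 23.4 kHz, folds to fs − 28.3 kHz = 18.5 kHz.
141.1 kHz mod fs = 0.7 kHz.
0.7 kHz ≤ fs/2 = 23.4 kHz, appears at 0.7 kHz.
99.5 kHz mod fs = 5.9 kHz.
5.9 kHz ≤ fs/2 = 23.4 kHz, appears at 5.9 kHz.
Distinct values: {0.7 kHz, 2.8 kHz, 5.9 kHz, 11.8 kHz, 18.5 kHz}.

0.7 kHz, 2.8 kHz, 5.9 kHz, 11.8 kHz, 18.5 kHz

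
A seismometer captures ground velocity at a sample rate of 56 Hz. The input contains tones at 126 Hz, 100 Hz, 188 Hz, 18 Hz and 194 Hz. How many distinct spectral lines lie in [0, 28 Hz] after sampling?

fs/2 = 28 Hz.
126 Hz mod fs = 14 Hz.
14 Hz ≤ fs/2 = 28 Hz, appears at 14 Hz.
100 Hz mod fs = 44 Hz.
44 Hz > fs/2 = 28 Hz, folds to fs − 44 Hz = 12 Hz.
188 Hz mod fs = 20 Hz.
20 Hz ≤ fs/2 = 28 Hz, appears at 20 Hz.
18 Hz ≤ fs/2 = 28 Hz, passes unchanged.
194 Hz mod fs = 26 Hz.
26 Hz ≤ fs/2 = 28 Hz, appears at 26 Hz.
Distinct values: {12 Hz, 14 Hz, 18 Hz, 20 Hz, 26 Hz} → 5.

5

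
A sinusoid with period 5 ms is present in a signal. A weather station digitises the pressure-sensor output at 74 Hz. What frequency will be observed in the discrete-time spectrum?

T = 5 ms → f = 1/T = 200 Hz.
200 Hz mod fs = 52 Hz.
52 Hz > fs/2 = 37 Hz, folds to fs − 52 Hz = 22 Hz.

22 Hz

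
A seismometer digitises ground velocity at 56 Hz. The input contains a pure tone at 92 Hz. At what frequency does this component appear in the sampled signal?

20 Hz

92 Hz mod fs = 36 Hz.
36 Hz > fs/2 = 28 Hz, folds to fs − 36 Hz = 20 Hz.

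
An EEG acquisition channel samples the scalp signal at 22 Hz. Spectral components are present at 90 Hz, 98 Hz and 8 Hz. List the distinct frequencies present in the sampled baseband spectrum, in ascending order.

2 Hz, 8 Hz, 10 Hz

fs/2 = 11 Hz.
90 Hz mod fs = 2 Hz.
2 Hz ≤ fs/2 = 11 Hz, appears at 2 Hz.
98 Hz mod fs = 10 Hz.
10 Hz ≤ fs/2 = 11 Hz, appears at 10 Hz.
8 Hz ≤ fs/2 = 11 Hz, passes unchanged.
Distinct values: {2 Hz, 8 Hz, 10 Hz}.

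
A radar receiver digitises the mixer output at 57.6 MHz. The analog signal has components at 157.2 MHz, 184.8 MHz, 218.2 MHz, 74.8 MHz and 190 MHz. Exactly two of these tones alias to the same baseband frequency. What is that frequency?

17.2 MHz

fs/2 = 28.8 MHz.
157.2 MHz mod fs = 42 MHz.
42 MHz > fs/2 = 28.8 MHz, folds to fs − 42 MHz = 15.6 MHz.
184.8 MHz mod fs = 12 MHz.
12 MHz ≤ fs/2 = 28.8 MHz, appears at 12 MHz.
218.2 MHz mod fs = 45.4 MHz.
45.4 MHz > fs/2 = 28.8 MHz, folds to fs − 45.4 MHz = 12.2 MHz.
74.8 MHz mod fs = 17.2 MHz.
17.2 MHz ≤ fs/2 = 28.8 MHz, appears at 17.2 MHz.
190 MHz mod fs = 17.2 MHz.
17.2 MHz ≤ fs/2 = 28.8 MHz, appears at 17.2 MHz.
74.8 MHz and 190 MHz both map to 17.2 MHz.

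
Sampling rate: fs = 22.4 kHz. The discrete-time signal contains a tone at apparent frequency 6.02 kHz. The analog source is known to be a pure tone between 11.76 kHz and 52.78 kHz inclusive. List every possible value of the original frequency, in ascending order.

16.38 kHz, 28.42 kHz, 38.78 kHz, 50.82 kHz

Frequencies that alias to 6.02 kHz are k·fs ± 6.02 kHz for integer k ≥ 0.
k=0: 6.02 kHz.
k=1: 16.38 kHz, 28.42 kHz.
k=2: 38.78 kHz, 50.82 kHz.
k=3: 61.18 kHz, 73.22 kHz.
Within [11.76 kHz, 52.78 kHz]: 16.38 kHz, 28.42 kHz, 38.78 kHz, 50.82 kHz.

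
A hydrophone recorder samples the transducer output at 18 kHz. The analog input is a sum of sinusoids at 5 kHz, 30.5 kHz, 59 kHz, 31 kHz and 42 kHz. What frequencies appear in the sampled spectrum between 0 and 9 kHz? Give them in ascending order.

5 kHz, 5.5 kHz, 6 kHz

fs/2 = 9 kHz.
5 kHz ≤ fs/2 = 9 kHz, passes unchanged.
30.5 kHz mod fs = 12.5 kHz.
12.5 kHz > fs/2 = 9 kHz, folds to fs − 12.5 kHz = 5.5 kHz.
59 kHz mod fs = 5 kHz.
5 kHz ≤ fs/2 = 9 kHz, appears at 5 kHz.
31 kHz mod fs = 13 kHz.
13 kHz > fs/2 = 9 kHz, folds to fs − 13 kHz = 5 kHz.
42 kHz mod fs = 6 kHz.
6 kHz ≤ fs/2 = 9 kHz, appears at 6 kHz.
Distinct values: {5 kHz, 5.5 kHz, 6 kHz}.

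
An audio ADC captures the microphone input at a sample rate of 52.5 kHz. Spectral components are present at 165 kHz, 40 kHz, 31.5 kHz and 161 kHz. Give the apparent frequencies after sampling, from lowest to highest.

3.5 kHz, 7.5 kHz, 12.5 kHz, 21 kHz

fs/2 = 26.25 kHz.
165 kHz mod fs = 7.5 kHz.
7.5 kHz ≤ fs/2 = 26.25 kHz, appears at 7.5 kHz.
40 kHz > fs/2 = 26.25 kHz, folds to fs − 40 kHz = 12.5 kHz.
31.5 kHz > fs/2 = 26.25 kHz, folds to fs − 31.5 kHz = 21 kHz.
161 kHz mod fs = 3.5 kHz.
3.5 kHz ≤ fs/2 = 26.25 kHz, appears at 3.5 kHz.
Distinct values: {3.5 kHz, 7.5 kHz, 12.5 kHz, 21 kHz}.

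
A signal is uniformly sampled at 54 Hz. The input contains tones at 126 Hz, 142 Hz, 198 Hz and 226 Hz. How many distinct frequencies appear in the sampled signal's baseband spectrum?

3

fs/2 = 27 Hz.
126 Hz mod fs = 18 Hz.
18 Hz ≤ fs/2 = 27 Hz, appears at 18 Hz.
142 Hz mod fs = 34 Hz.
34 Hz > fs/2 = 27 Hz, folds to fs − 34 Hz = 20 Hz.
198 Hz mod fs = 36 Hz.
36 Hz > fs/2 = 27 Hz, folds to fs − 36 Hz = 18 Hz.
226 Hz mod fs = 10 Hz.
10 Hz ≤ fs/2 = 27 Hz, appears at 10 Hz.
Distinct values: {10 Hz, 18 Hz, 20 Hz} → 3.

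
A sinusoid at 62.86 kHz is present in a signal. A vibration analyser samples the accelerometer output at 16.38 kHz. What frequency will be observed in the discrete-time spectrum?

2.66 kHz

62.86 kHz mod fs = 13.72 kHz.
13.72 kHz > fs/2 = 8.19 kHz, folds to fs − 13.72 kHz = 2.66 kHz.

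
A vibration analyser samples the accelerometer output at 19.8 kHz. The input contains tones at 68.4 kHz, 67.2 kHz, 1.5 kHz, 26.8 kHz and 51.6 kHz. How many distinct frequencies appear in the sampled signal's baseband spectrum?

4

fs/2 = 9.9 kHz.
68.4 kHz mod fs = 9 kHz.
9 kHz ≤ fs/2 = 9.9 kHz, appears at 9 kHz.
67.2 kHz mod fs = 7.8 kHz.
7.8 kHz ≤ fs/2 = 9.9 kHz, appears at 7.8 kHz.
1.5 kHz ≤ fs/2 = 9.9 kHz, passes unchanged.
26.8 kHz mod fs = 7 kHz.
7 kHz ≤ fs/2 = 9.9 kHz, appears at 7 kHz.
51.6 kHz mod fs = 12 kHz.
12 kHz > fs/2 = 9.9 kHz, folds to fs − 12 kHz = 7.8 kHz.
Distinct values: {1.5 kHz, 7 kHz, 7.8 kHz, 9 kHz} → 4.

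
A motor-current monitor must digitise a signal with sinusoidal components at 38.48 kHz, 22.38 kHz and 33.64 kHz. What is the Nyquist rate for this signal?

Highest-frequency component: 38.48 kHz.
Nyquist rate = 2 × 38.48 kHz = 76.96 kHz.

76.96 kHz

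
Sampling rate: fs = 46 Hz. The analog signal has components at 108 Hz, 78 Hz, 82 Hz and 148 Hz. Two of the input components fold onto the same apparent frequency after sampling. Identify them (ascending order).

fs/2 = 23 Hz.
108 Hz mod fs = 16 Hz.
16 Hz ≤ fs/2 = 23 Hz, appears at 16 Hz.
78 Hz mod fs = 32 Hz.
32 Hz > fs/2 = 23 Hz, folds to fs − 32 Hz = 14 Hz.
82 Hz mod fs = 36 Hz.
36 Hz > fs/2 = 23 Hz, folds to fs − 36 Hz = 10 Hz.
148 Hz mod fs = 10 Hz.
10 Hz ≤ fs/2 = 23 Hz, appears at 10 Hz.
82 Hz and 148 Hz both map to 10 Hz.

82 Hz, 148 Hz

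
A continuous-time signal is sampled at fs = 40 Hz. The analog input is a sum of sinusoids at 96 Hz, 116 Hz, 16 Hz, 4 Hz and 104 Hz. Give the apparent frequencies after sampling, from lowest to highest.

4 Hz, 16 Hz

fs/2 = 20 Hz.
96 Hz mod fs = 16 Hz.
16 Hz ≤ fs/2 = 20 Hz, appears at 16 Hz.
116 Hz mod fs = 36 Hz.
36 Hz > fs/2 = 20 Hz, folds to fs − 36 Hz = 4 Hz.
16 Hz ≤ fs/2 = 20 Hz, passes unchanged.
4 Hz ≤ fs/2 = 20 Hz, passes unchanged.
104 Hz mod fs = 24 Hz.
24 Hz > fs/2 = 20 Hz, folds to fs − 24 Hz = 16 Hz.
Distinct values: {4 Hz, 16 Hz}.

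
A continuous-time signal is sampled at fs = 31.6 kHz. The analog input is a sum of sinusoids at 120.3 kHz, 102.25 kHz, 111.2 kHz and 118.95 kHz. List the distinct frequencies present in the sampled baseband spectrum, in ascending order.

6.1 kHz, 7.45 kHz, 15.2 kHz

fs/2 = 15.8 kHz.
120.3 kHz mod fs = 25.5 kHz.
25.5 kHz > fs/2 = 15.8 kHz, folds to fs − 25.5 kHz = 6.1 kHz.
102.25 kHz mod fs = 7.45 kHz.
7.45 kHz ≤ fs/2 = 15.8 kHz, appears at 7.45 kHz.
111.2 kHz mod fs = 16.4 kHz.
16.4 kHz > fs/2 = 15.8 kHz, folds to fs − 16.4 kHz = 15.2 kHz.
118.95 kHz mod fs = 24.15 kHz.
24.15 kHz > fs/2 = 15.8 kHz, folds to fs − 24.15 kHz = 7.45 kHz.
Distinct values: {6.1 kHz, 7.45 kHz, 15.2 kHz}.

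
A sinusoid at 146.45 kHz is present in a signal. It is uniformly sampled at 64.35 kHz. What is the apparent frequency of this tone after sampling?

146.45 kHz mod fs = 17.75 kHz.
17.75 kHz ≤ fs/2 = 32.175 kHz, appears at 17.75 kHz.

17.75 kHz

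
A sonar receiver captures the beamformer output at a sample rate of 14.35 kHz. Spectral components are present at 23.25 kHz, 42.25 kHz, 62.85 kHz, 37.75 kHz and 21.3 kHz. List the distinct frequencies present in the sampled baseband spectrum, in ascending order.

fs/2 = 7.175 kHz.
23.25 kHz mod fs = 8.9 kHz.
8.9 kHz > fs/2 = 7.175 kHz, folds to fs − 8.9 kHz = 5.45 kHz.
42.25 kHz mod fs = 13.55 kHz.
13.55 kHz > fs/2 = 7.175 kHz, folds to fs − 13.55 kHz = 0.8 kHz.
62.85 kHz mod fs = 5.45 kHz.
5.45 kHz ≤ fs/2 = 7.175 kHz, appears at 5.45 kHz.
37.75 kHz mod fs = 9.05 kHz.
9.05 kHz > fs/2 = 7.175 kHz, folds to fs − 9.05 kHz = 5.3 kHz.
21.3 kHz mod fs = 6.95 kHz.
6.95 kHz ≤ fs/2 = 7.175 kHz, appears at 6.95 kHz.
Distinct values: {0.8 kHz, 5.3 kHz, 5.45 kHz, 6.95 kHz}.

0.8 kHz, 5.3 kHz, 5.45 kHz, 6.95 kHz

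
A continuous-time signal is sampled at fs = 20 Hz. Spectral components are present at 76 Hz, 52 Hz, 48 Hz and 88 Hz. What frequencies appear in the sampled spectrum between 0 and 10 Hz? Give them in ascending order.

fs/2 = 10 Hz.
76 Hz mod fs = 16 Hz.
16 Hz > fs/2 = 10 Hz, folds to fs − 16 Hz = 4 Hz.
52 Hz mod fs = 12 Hz.
12 Hz > fs/2 = 10 Hz, folds to fs − 12 Hz = 8 Hz.
48 Hz mod fs = 8 Hz.
8 Hz ≤ fs/2 = 10 Hz, appears at 8 Hz.
88 Hz mod fs = 8 Hz.
8 Hz ≤ fs/2 = 10 Hz, appears at 8 Hz.
Distinct values: {4 Hz, 8 Hz}.

4 Hz, 8 Hz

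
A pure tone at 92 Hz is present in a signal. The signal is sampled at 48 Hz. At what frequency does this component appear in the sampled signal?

92 Hz mod fs = 44 Hz.
44 Hz > fs/2 = 24 Hz, folds to fs − 44 Hz = 4 Hz.

4 Hz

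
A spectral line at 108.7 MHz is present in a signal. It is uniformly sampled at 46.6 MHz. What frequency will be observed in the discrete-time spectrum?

15.5 MHz

108.7 MHz mod fs = 15.5 MHz.
15.5 MHz ≤ fs/2 = 23.3 MHz, appears at 15.5 MHz.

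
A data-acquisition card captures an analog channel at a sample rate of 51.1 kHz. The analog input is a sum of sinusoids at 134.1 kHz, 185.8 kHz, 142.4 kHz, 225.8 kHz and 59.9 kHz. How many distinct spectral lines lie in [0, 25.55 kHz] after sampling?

5

fs/2 = 25.55 kHz.
134.1 kHz mod fs = 31.9 kHz.
31.9 kHz > fs/2 = 25.55 kHz, folds to fs − 31.9 kHz = 19.2 kHz.
185.8 kHz mod fs = 32.5 kHz.
32.5 kHz > fs/2 = 25.55 kHz, folds to fs − 32.5 kHz = 18.6 kHz.
142.4 kHz mod fs = 40.2 kHz.
40.2 kHz > fs/2 = 25.55 kHz, folds to fs − 40.2 kHz = 10.9 kHz.
225.8 kHz mod fs = 21.4 kHz.
21.4 kHz ≤ fs/2 = 25.55 kHz, appears at 21.4 kHz.
59.9 kHz mod fs = 8.8 kHz.
8.8 kHz ≤ fs/2 = 25.55 kHz, appears at 8.8 kHz.
Distinct values: {8.8 kHz, 10.9 kHz, 18.6 kHz, 19.2 kHz, 21.4 kHz} → 5.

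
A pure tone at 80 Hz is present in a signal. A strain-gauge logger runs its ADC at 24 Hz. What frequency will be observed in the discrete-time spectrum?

80 Hz mod fs = 8 Hz.
8 Hz ≤ fs/2 = 12 Hz, appears at 8 Hz.

8 Hz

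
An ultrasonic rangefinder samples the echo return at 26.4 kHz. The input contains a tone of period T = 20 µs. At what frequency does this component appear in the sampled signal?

T = 20 µs → f = 1/T = 50 kHz.
50 kHz mod fs = 23.6 kHz.
23.6 kHz > fs/2 = 13.2 kHz, folds to fs − 23.6 kHz = 2.8 kHz.

2.8 kHz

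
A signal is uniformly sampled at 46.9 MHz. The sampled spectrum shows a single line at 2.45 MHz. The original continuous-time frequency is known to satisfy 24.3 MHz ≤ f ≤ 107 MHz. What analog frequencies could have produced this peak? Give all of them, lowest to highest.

44.45 MHz, 49.35 MHz, 91.35 MHz, 96.25 MHz

Frequencies that alias to 2.45 MHz are k·fs ± 2.45 MHz for integer k ≥ 0.
k=0: 2.45 MHz.
k=1: 44.45 MHz, 49.35 MHz.
k=2: 91.35 MHz, 96.25 MHz.
k=3: 138.25 MHz, 143.15 MHz.
Within [24.3 MHz, 107 MHz]: 44.45 MHz, 49.35 MHz, 91.35 MHz, 96.25 MHz.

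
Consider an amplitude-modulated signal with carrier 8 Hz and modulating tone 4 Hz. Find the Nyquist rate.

24 Hz

AM sidebands sit at fc ± fm = 4 Hz and 12 Hz.
Highest-frequency component: 12 Hz.
Nyquist rate = 2 × 12 Hz = 24 Hz.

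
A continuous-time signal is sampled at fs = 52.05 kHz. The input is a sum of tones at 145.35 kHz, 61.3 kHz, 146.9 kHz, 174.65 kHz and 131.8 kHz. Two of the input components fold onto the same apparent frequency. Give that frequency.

9.25 kHz

fs/2 = 26.025 kHz.
145.35 kHz mod fs = 41.25 kHz.
41.25 kHz > fs/2 = 26.025 kHz, folds to fs − 41.25 kHz = 10.8 kHz.
61.3 kHz mod fs = 9.25 kHz.
9.25 kHz ≤ fs/2 = 26.025 kHz, appears at 9.25 kHz.
146.9 kHz mod fs = 42.8 kHz.
42.8 kHz > fs/2 = 26.025 kHz, folds to fs − 42.8 kHz = 9.25 kHz.
174.65 kHz mod fs = 18.5 kHz.
18.5 kHz ≤ fs/2 = 26.025 kHz, appears at 18.5 kHz.
131.8 kHz mod fs = 27.7 kHz.
27.7 kHz > fs/2 = 26.025 kHz, folds to fs − 27.7 kHz = 24.35 kHz.
61.3 kHz and 146.9 kHz both map to 9.25 kHz.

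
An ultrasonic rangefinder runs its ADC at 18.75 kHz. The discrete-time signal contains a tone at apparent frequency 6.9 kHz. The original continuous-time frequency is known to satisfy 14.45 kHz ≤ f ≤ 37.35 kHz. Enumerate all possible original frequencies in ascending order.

Frequencies that alias to 6.9 kHz are k·fs ± 6.9 kHz for integer k ≥ 0.
k=0: 6.9 kHz.
k=1: 11.85 kHz, 25.65 kHz.
k=2: 30.6 kHz, 44.4 kHz.
k=3: 49.35 kHz, 63.15 kHz.
Within [14.45 kHz, 37.35 kHz]: 25.65 kHz, 30.6 kHz.

25.65 kHz, 30.6 kHz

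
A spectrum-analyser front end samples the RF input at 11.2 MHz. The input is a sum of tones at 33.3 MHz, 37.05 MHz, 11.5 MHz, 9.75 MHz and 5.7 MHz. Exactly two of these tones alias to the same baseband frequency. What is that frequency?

fs/2 = 5.6 MHz.
33.3 MHz mod fs = 10.9 MHz.
10.9 MHz > fs/2 = 5.6 MHz, folds to fs − 10.9 MHz = 0.3 MHz.
37.05 MHz mod fs = 3.45 MHz.
3.45 MHz ≤ fs/2 = 5.6 MHz, appears at 3.45 MHz.
11.5 MHz mod fs = 0.3 MHz.
0.3 MHz ≤ fs/2 = 5.6 MHz, appears at 0.3 MHz.
9.75 MHz > fs/2 = 5.6 MHz, folds to fs − 9.75 MHz = 1.45 MHz.
5.7 MHz > fs/2 = 5.6 MHz, folds to fs − 5.7 MHz = 5.5 MHz.
11.5 MHz and 33.3 MHz both map to 0.3 MHz.

0.3 MHz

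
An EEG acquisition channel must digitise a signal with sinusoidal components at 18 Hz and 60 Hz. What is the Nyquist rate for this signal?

Highest-frequency component: 60 Hz.
Nyquist rate = 2 × 60 Hz = 120 Hz.

120 Hz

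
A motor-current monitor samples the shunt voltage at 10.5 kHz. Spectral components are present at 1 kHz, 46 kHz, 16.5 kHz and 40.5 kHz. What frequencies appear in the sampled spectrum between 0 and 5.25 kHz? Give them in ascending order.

1 kHz, 1.5 kHz, 4 kHz, 4.5 kHz

fs/2 = 5.25 kHz.
1 kHz ≤ fs/2 = 5.25 kHz, passes unchanged.
46 kHz mod fs = 4 kHz.
4 kHz ≤ fs/2 = 5.25 kHz, appears at 4 kHz.
16.5 kHz mod fs = 6 kHz.
6 kHz > fs/2 = 5.25 kHz, folds to fs − 6 kHz = 4.5 kHz.
40.5 kHz mod fs = 9 kHz.
9 kHz > fs/2 = 5.25 kHz, folds to fs − 9 kHz = 1.5 kHz.
Distinct values: {1 kHz, 1.5 kHz, 4 kHz, 4.5 kHz}.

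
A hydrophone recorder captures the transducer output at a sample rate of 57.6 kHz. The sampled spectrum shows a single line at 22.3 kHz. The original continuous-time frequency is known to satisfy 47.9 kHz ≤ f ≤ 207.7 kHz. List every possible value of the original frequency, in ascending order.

79.9 kHz, 92.9 kHz, 137.5 kHz, 150.5 kHz, 195.1 kHz

Frequencies that alias to 22.3 kHz are k·fs ± 22.3 kHz for integer k ≥ 0.
k=0: 22.3 kHz.
k=1: 35.3 kHz, 79.9 kHz.
k=2: 92.9 kHz, 137.5 kHz.
k=3: 150.5 kHz, 195.1 kHz.
k=4: 208.1 kHz, 252.7 kHz.
Within [47.9 kHz, 207.7 kHz]: 79.9 kHz, 92.9 kHz, 137.5 kHz, 150.5 kHz, 195.1 kHz.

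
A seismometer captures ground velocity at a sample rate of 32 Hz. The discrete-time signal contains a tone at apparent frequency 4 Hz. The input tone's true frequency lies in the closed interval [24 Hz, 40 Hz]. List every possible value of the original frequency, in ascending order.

28 Hz, 36 Hz

Frequencies that alias to 4 Hz are k·fs ± 4 Hz for integer k ≥ 0.
k=0: 4 Hz.
k=1: 28 Hz, 36 Hz.
k=2: 60 Hz, 68 Hz.
Within [24 Hz, 40 Hz]: 28 Hz, 36 Hz.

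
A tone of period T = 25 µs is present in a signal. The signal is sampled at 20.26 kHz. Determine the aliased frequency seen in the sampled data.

0.52 kHz

T = 25 µs → f = 1/T = 40 kHz.
40 kHz mod fs = 19.74 kHz.
19.74 kHz > fs/2 = 10.13 kHz, folds to fs − 19.74 kHz = 0.52 kHz.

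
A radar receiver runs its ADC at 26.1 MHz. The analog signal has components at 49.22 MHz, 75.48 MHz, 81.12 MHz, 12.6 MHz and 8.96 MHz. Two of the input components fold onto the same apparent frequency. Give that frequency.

fs/2 = 13.05 MHz.
49.22 MHz mod fs = 23.12 MHz.
23.12 MHz > fs/2 = 13.05 MHz, folds to fs − 23.12 MHz = 2.98 MHz.
75.48 MHz mod fs = 23.28 MHz.
23.28 MHz > fs/2 = 13.05 MHz, folds to fs − 23.28 MHz = 2.82 MHz.
81.12 MHz mod fs = 2.82 MHz.
2.82 MHz ≤ fs/2 = 13.05 MHz, appears at 2.82 MHz.
12.6 MHz ≤ fs/2 = 13.05 MHz, passes unchanged.
8.96 MHz ≤ fs/2 = 13.05 MHz, passes unchanged.
75.48 MHz and 81.12 MHz both map to 2.82 MHz.

2.82 MHz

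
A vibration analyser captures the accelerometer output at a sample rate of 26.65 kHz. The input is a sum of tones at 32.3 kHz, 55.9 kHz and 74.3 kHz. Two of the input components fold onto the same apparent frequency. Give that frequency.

5.65 kHz

fs/2 = 13.325 kHz.
32.3 kHz mod fs = 5.65 kHz.
5.65 kHz ≤ fs/2 = 13.325 kHz, appears at 5.65 kHz.
55.9 kHz mod fs = 2.6 kHz.
2.6 kHz ≤ fs/2 = 13.325 kHz, appears at 2.6 kHz.
74.3 kHz mod fs = 21 kHz.
21 kHz > fs/2 = 13.325 kHz, folds to fs − 21 kHz = 5.65 kHz.
32.3 kHz and 74.3 kHz both map to 5.65 kHz.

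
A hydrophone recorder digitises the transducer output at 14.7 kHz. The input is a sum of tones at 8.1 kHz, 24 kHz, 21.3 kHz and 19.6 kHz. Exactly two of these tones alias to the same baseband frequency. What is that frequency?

fs/2 = 7.35 kHz.
8.1 kHz > fs/2 = 7.35 kHz, folds to fs − 8.1 kHz = 6.6 kHz.
24 kHz mod fs = 9.3 kHz.
9.3 kHz > fs/2 = 7.35 kHz, folds to fs − 9.3 kHz = 5.4 kHz.
21.3 kHz mod fs = 6.6 kHz.
6.6 kHz ≤ fs/2 = 7.35 kHz, appears at 6.6 kHz.
19.6 kHz mod fs = 4.9 kHz.
4.9 kHz ≤ fs/2 = 7.35 kHz, appears at 4.9 kHz.
8.1 kHz and 21.3 kHz both map to 6.6 kHz.

6.6 kHz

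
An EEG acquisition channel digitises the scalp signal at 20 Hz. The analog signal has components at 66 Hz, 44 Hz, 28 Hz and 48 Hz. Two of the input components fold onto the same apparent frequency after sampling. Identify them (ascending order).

28 Hz, 48 Hz

fs/2 = 10 Hz.
66 Hz mod fs = 6 Hz.
6 Hz ≤ fs/2 = 10 Hz, appears at 6 Hz.
44 Hz mod fs = 4 Hz.
4 Hz ≤ fs/2 = 10 Hz, appears at 4 Hz.
28 Hz mod fs = 8 Hz.
8 Hz ≤ fs/2 = 10 Hz, appears at 8 Hz.
48 Hz mod fs = 8 Hz.
8 Hz ≤ fs/2 = 10 Hz, appears at 8 Hz.
28 Hz and 48 Hz both map to 8 Hz.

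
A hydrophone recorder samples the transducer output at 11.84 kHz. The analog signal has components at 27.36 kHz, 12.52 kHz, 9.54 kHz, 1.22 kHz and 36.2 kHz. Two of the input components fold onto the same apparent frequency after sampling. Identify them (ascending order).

12.52 kHz, 36.2 kHz

fs/2 = 5.92 kHz.
27.36 kHz mod fs = 3.68 kHz.
3.68 kHz ≤ fs/2 = 5.92 kHz, appears at 3.68 kHz.
12.52 kHz mod fs = 0.68 kHz.
0.68 kHz ≤ fs/2 = 5.92 kHz, appears at 0.68 kHz.
9.54 kHz > fs/2 = 5.92 kHz, folds to fs − 9.54 kHz = 2.3 kHz.
1.22 kHz ≤ fs/2 = 5.92 kHz, passes unchanged.
36.2 kHz mod fs = 0.68 kHz.
0.68 kHz ≤ fs/2 = 5.92 kHz, appears at 0.68 kHz.
12.52 kHz and 36.2 kHz both map to 0.68 kHz.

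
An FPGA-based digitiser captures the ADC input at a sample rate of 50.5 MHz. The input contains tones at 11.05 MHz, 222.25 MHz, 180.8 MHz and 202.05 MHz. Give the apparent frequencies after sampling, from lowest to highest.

0.05 MHz, 11.05 MHz, 20.25 MHz, 21.2 MHz

fs/2 = 25.25 MHz.
11.05 MHz ≤ fs/2 = 25.25 MHz, passes unchanged.
222.25 MHz mod fs = 20.25 MHz.
20.25 MHz ≤ fs/2 = 25.25 MHz, appears at 20.25 MHz.
180.8 MHz mod fs = 29.3 MHz.
29.3 MHz > fs/2 = 25.25 MHz, folds to fs − 29.3 MHz = 21.2 MHz.
202.05 MHz mod fs = 0.05 MHz.
0.05 MHz ≤ fs/2 = 25.25 MHz, appears at 0.05 MHz.
Distinct values: {0.05 MHz, 11.05 MHz, 20.25 MHz, 21.2 MHz}.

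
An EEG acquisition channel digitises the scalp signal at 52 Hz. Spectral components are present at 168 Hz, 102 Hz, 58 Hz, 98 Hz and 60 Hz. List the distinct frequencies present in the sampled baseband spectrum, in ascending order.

fs/2 = 26 Hz.
168 Hz mod fs = 12 Hz.
12 Hz ≤ fs/2 = 26 Hz, appears at 12 Hz.
102 Hz mod fs = 50 Hz.
50 Hz > fs/2 = 26 Hz, folds to fs − 50 Hz = 2 Hz.
58 Hz mod fs = 6 Hz.
6 Hz ≤ fs/2 = 26 Hz, appears at 6 Hz.
98 Hz mod fs = 46 Hz.
46 Hz > fs/2 = 26 Hz, folds to fs − 46 Hz = 6 Hz.
60 Hz mod fs = 8 Hz.
8 Hz ≤ fs/2 = 26 Hz, appears at 8 Hz.
Distinct values: {2 Hz, 6 Hz, 8 Hz, 12 Hz}.

2 Hz, 6 Hz, 8 Hz, 12 Hz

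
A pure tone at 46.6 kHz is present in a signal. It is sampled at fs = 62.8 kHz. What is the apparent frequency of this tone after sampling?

16.2 kHz

46.6 kHz > fs/2 = 31.4 kHz, folds to fs − 46.6 kHz = 16.2 kHz.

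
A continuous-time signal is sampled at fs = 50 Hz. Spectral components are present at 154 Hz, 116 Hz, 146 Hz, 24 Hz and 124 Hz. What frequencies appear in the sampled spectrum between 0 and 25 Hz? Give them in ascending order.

fs/2 = 25 Hz.
154 Hz mod fs = 4 Hz.
4 Hz ≤ fs/2 = 25 Hz, appears at 4 Hz.
116 Hz mod fs = 16 Hz.
16 Hz ≤ fs/2 = 25 Hz, appears at 16 Hz.
146 Hz mod fs = 46 Hz.
46 Hz > fs/2 = 25 Hz, folds to fs − 46 Hz = 4 Hz.
24 Hz ≤ fs/2 = 25 Hz, passes unchanged.
124 Hz mod fs = 24 Hz.
24 Hz ≤ fs/2 = 25 Hz, appears at 24 Hz.
Distinct values: {4 Hz, 16 Hz, 24 Hz}.

4 Hz, 16 Hz, 24 Hz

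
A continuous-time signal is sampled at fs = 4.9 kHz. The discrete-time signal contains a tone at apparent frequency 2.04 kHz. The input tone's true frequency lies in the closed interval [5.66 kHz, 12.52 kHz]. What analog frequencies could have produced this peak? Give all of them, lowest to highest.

Frequencies that alias to 2.04 kHz are k·fs ± 2.04 kHz for integer k ≥ 0.
k=0: 2.04 kHz.
k=1: 2.86 kHz, 6.94 kHz.
k=2: 7.76 kHz, 11.84 kHz.
k=3: 12.66 kHz, 16.74 kHz.
Within [5.66 kHz, 12.52 kHz]: 6.94 kHz, 7.76 kHz, 11.84 kHz.

6.94 kHz, 7.76 kHz, 11.84 kHz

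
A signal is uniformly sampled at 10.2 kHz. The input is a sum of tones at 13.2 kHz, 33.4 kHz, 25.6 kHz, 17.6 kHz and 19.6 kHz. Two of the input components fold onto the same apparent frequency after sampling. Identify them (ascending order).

fs/2 = 5.1 kHz.
13.2 kHz mod fs = 3 kHz.
3 kHz ≤ fs/2 = 5.1 kHz, appears at 3 kHz.
33.4 kHz mod fs = 2.8 kHz.
2.8 kHz ≤ fs/2 = 5.1 kHz, appears at 2.8 kHz.
25.6 kHz mod fs = 5.2 kHz.
5.2 kHz > fs/2 = 5.1 kHz, folds to fs − 5.2 kHz = 5 kHz.
17.6 kHz mod fs = 7.4 kHz.
7.4 kHz > fs/2 = 5.1 kHz, folds to fs − 7.4 kHz = 2.8 kHz.
19.6 kHz mod fs = 9.4 kHz.
9.4 kHz > fs/2 = 5.1 kHz, folds to fs − 9.4 kHz = 0.8 kHz.
17.6 kHz and 33.4 kHz both map to 2.8 kHz.

17.6 kHz, 33.4 kHz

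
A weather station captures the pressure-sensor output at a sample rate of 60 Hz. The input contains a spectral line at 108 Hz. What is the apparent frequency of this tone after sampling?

12 Hz

108 Hz mod fs = 48 Hz.
48 Hz > fs/2 = 30 Hz, folds to fs − 48 Hz = 12 Hz.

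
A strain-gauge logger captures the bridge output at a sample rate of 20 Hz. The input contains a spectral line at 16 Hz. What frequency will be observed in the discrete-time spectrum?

16 Hz > fs/2 = 10 Hz, folds to fs − 16 Hz = 4 Hz.

4 Hz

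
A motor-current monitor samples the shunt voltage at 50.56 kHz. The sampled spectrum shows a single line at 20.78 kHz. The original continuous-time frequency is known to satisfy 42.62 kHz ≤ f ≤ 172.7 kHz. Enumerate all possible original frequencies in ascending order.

Frequencies that alias to 20.78 kHz are k·fs ± 20.78 kHz for integer k ≥ 0.
k=0: 20.78 kHz.
k=1: 29.78 kHz, 71.34 kHz.
k=2: 80.34 kHz, 121.9 kHz.
k=3: 130.9 kHz, 172.46 kHz.
k=4: 181.46 kHz, 223.02 kHz.
Within [42.62 kHz, 172.7 kHz]: 71.34 kHz, 80.34 kHz, 121.9 kHz, 130.9 kHz, 172.46 kHz.

71.34 kHz, 80.34 kHz, 121.9 kHz, 130.9 kHz, 172.46 kHz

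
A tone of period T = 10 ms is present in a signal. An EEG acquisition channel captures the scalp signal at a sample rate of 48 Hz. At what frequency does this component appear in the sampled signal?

T = 10 ms → f = 1/T = 100 Hz.
100 Hz mod fs = 4 Hz.
4 Hz ≤ fs/2 = 24 Hz, appears at 4 Hz.

4 Hz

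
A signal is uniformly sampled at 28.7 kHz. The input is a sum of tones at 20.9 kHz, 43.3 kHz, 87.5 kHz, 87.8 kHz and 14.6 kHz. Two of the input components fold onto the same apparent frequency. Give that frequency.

fs/2 = 14.35 kHz.
20.9 kHz > fs/2 = 14.35 kHz, folds to fs − 20.9 kHz = 7.8 kHz.
43.3 kHz mod fs = 14.6 kHz.
14.6 kHz > fs/2 = 14.35 kHz, folds to fs − 14.6 kHz = 14.1 kHz.
87.5 kHz mod fs = 1.4 kHz.
1.4 kHz ≤ fs/2 = 14.35 kHz, appears at 1.4 kHz.
87.8 kHz mod fs = 1.7 kHz.
1.7 kHz ≤ fs/2 = 14.35 kHz, appears at 1.7 kHz.
14.6 kHz > fs/2 = 14.35 kHz, folds to fs − 14.6 kHz = 14.1 kHz.
14.6 kHz and 43.3 kHz both map to 14.1 kHz.

14.1 kHz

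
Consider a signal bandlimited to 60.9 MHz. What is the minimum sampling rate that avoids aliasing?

Nyquist rate = 2 × 60.9 MHz = 121.8 MHz.

121.8 MHz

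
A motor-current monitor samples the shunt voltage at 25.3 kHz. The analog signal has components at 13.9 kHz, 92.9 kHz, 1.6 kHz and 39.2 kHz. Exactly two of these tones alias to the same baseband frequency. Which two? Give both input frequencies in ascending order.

13.9 kHz, 39.2 kHz

fs/2 = 12.65 kHz.
13.9 kHz > fs/2 = 12.65 kHz, folds to fs − 13.9 kHz = 11.4 kHz.
92.9 kHz mod fs = 17 kHz.
17 kHz > fs/2 = 12.65 kHz, folds to fs − 17 kHz = 8.3 kHz.
1.6 kHz ≤ fs/2 = 12.65 kHz, passes unchanged.
39.2 kHz mod fs = 13.9 kHz.
13.9 kHz > fs/2 = 12.65 kHz, folds to fs − 13.9 kHz = 11.4 kHz.
13.9 kHz and 39.2 kHz both map to 11.4 kHz.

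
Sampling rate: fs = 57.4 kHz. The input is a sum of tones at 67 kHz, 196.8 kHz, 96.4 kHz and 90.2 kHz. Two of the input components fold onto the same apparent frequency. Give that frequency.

fs/2 = 28.7 kHz.
67 kHz mod fs = 9.6 kHz.
9.6 kHz ≤ fs/2 = 28.7 kHz, appears at 9.6 kHz.
196.8 kHz mod fs = 24.6 kHz.
24.6 kHz ≤ fs/2 = 28.7 kHz, appears at 24.6 kHz.
96.4 kHz mod fs = 39 kHz.
39 kHz > fs/2 = 28.7 kHz, folds to fs − 39 kHz = 18.4 kHz.
90.2 kHz mod fs = 32.8 kHz.
32.8 kHz > fs/2 = 28.7 kHz, folds to fs − 32.8 kHz = 24.6 kHz.
90.2 kHz and 196.8 kHz both map to 24.6 kHz.

24.6 kHz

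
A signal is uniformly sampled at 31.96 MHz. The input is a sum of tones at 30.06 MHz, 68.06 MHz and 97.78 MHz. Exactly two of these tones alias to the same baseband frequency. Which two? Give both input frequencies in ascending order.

30.06 MHz, 97.78 MHz

fs/2 = 15.98 MHz.
30.06 MHz > fs/2 = 15.98 MHz, folds to fs − 30.06 MHz = 1.9 MHz.
68.06 MHz mod fs = 4.14 MHz.
4.14 MHz ≤ fs/2 = 15.98 MHz, appears at 4.14 MHz.
97.78 MHz mod fs = 1.9 MHz.
1.9 MHz ≤ fs/2 = 15.98 MHz, appears at 1.9 MHz.
30.06 MHz and 97.78 MHz both map to 1.9 MHz.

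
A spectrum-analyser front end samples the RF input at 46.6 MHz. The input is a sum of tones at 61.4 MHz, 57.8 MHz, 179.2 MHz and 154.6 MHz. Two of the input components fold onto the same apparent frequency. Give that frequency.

14.8 MHz

fs/2 = 23.3 MHz.
61.4 MHz mod fs = 14.8 MHz.
14.8 MHz ≤ fs/2 = 23.3 MHz, appears at 14.8 MHz.
57.8 MHz mod fs = 11.2 MHz.
11.2 MHz ≤ fs/2 = 23.3 MHz, appears at 11.2 MHz.
179.2 MHz mod fs = 39.4 MHz.
39.4 MHz > fs/2 = 23.3 MHz, folds to fs − 39.4 MHz = 7.2 MHz.
154.6 MHz mod fs = 14.8 MHz.
14.8 MHz ≤ fs/2 = 23.3 MHz, appears at 14.8 MHz.
61.4 MHz and 154.6 MHz both map to 14.8 MHz.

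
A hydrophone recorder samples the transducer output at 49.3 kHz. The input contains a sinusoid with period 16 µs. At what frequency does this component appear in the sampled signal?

13.2 kHz

T = 16 µs → f = 1/T = 62.5 kHz.
62.5 kHz mod fs = 13.2 kHz.
13.2 kHz ≤ fs/2 = 24.65 kHz, appears at 13.2 kHz.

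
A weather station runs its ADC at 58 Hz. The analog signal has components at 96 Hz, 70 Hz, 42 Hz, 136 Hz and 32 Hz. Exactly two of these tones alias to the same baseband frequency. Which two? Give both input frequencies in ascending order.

fs/2 = 29 Hz.
96 Hz mod fs = 38 Hz.
38 Hz > fs/2 = 29 Hz, folds to fs − 38 Hz = 20 Hz.
70 Hz mod fs = 12 Hz.
12 Hz ≤ fs/2 = 29 Hz, appears at 12 Hz.
42 Hz > fs/2 = 29 Hz, folds to fs − 42 Hz = 16 Hz.
136 Hz mod fs = 20 Hz.
20 Hz ≤ fs/2 = 29 Hz, appears at 20 Hz.
32 Hz > fs/2 = 29 Hz, folds to fs − 32 Hz = 26 Hz.
96 Hz and 136 Hz both map to 20 Hz.

96 Hz, 136 Hz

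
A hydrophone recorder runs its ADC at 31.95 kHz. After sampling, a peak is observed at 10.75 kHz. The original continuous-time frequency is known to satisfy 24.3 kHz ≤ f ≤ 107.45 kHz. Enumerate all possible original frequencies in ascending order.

Frequencies that alias to 10.75 kHz are k·fs ± 10.75 kHz for integer k ≥ 0.
k=0: 10.75 kHz.
k=1: 21.2 kHz, 42.7 kHz.
k=2: 53.15 kHz, 74.65 kHz.
k=3: 85.1 kHz, 106.6 kHz.
k=4: 117.05 kHz, 138.55 kHz.
Within [24.3 kHz, 107.45 kHz]: 42.7 kHz, 53.15 kHz, 74.65 kHz, 85.1 kHz, 106.6 kHz.

42.7 kHz, 53.15 kHz, 74.65 kHz, 85.1 kHz, 106.6 kHz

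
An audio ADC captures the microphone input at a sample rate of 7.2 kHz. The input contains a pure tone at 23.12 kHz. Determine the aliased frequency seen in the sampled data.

1.52 kHz

23.12 kHz mod fs = 1.52 kHz.
1.52 kHz ≤ fs/2 = 3.6 kHz, appears at 1.52 kHz.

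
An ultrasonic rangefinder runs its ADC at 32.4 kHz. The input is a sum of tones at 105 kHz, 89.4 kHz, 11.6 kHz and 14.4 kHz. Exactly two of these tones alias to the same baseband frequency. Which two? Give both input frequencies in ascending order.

89.4 kHz, 105 kHz

fs/2 = 16.2 kHz.
105 kHz mod fs = 7.8 kHz.
7.8 kHz ≤ fs/2 = 16.2 kHz, appears at 7.8 kHz.
89.4 kHz mod fs = 24.6 kHz.
24.6 kHz > fs/2 = 16.2 kHz, folds to fs − 24.6 kHz = 7.8 kHz.
11.6 kHz ≤ fs/2 = 16.2 kHz, passes unchanged.
14.4 kHz ≤ fs/2 = 16.2 kHz, passes unchanged.
89.4 kHz and 105 kHz both map to 7.8 kHz.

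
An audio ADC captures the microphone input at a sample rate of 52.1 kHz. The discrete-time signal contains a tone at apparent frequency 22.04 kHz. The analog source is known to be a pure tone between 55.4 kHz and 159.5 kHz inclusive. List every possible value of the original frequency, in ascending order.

Frequencies that alias to 22.04 kHz are k·fs ± 22.04 kHz for integer k ≥ 0.
k=0: 22.04 kHz.
k=1: 30.06 kHz, 74.14 kHz.
k=2: 82.16 kHz, 126.24 kHz.
k=3: 134.26 kHz, 178.34 kHz.
k=4: 186.36 kHz, 230.44 kHz.
Within [55.4 kHz, 159.5 kHz]: 74.14 kHz, 82.16 kHz, 126.24 kHz, 134.26 kHz.

74.14 kHz, 82.16 kHz, 126.24 kHz, 134.26 kHz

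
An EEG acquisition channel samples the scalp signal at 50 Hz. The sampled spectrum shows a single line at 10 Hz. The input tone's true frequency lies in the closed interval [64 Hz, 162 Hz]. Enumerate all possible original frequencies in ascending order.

90 Hz, 110 Hz, 140 Hz, 160 Hz

Frequencies that alias to 10 Hz are k·fs ± 10 Hz for integer k ≥ 0.
k=0: 10 Hz.
k=1: 40 Hz, 60 Hz.
k=2: 90 Hz, 110 Hz.
k=3: 140 Hz, 160 Hz.
k=4: 190 Hz, 210 Hz.
Within [64 Hz, 162 Hz]: 90 Hz, 110 Hz, 140 Hz, 160 Hz.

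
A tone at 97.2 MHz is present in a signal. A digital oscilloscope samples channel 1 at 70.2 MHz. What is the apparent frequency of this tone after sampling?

27 MHz

97.2 MHz mod fs = 27 MHz.
27 MHz ≤ fs/2 = 35.1 MHz, appears at 27 MHz.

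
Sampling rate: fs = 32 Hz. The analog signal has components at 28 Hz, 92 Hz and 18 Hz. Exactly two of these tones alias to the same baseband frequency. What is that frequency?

fs/2 = 16 Hz.
28 Hz > fs/2 = 16 Hz, folds to fs − 28 Hz = 4 Hz.
92 Hz mod fs = 28 Hz.
28 Hz > fs/2 = 16 Hz, folds to fs − 28 Hz = 4 Hz.
18 Hz > fs/2 = 16 Hz, folds to fs − 18 Hz = 14 Hz.
28 Hz and 92 Hz both map to 4 Hz.

4 Hz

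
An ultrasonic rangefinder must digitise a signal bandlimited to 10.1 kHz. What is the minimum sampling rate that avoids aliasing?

Nyquist rate = 2 × 10.1 kHz = 20.2 kHz.

20.2 kHz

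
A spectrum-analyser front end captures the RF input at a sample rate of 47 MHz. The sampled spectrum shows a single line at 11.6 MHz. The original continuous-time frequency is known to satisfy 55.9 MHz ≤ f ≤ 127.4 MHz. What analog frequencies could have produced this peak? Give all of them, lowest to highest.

58.6 MHz, 82.4 MHz, 105.6 MHz

Frequencies that alias to 11.6 MHz are k·fs ± 11.6 MHz for integer k ≥ 0.
k=0: 11.6 MHz.
k=1: 35.4 MHz, 58.6 MHz.
k=2: 82.4 MHz, 105.6 MHz.
k=3: 129.4 MHz, 152.6 MHz.
Within [55.9 MHz, 127.4 MHz]: 58.6 MHz, 82.4 MHz, 105.6 MHz.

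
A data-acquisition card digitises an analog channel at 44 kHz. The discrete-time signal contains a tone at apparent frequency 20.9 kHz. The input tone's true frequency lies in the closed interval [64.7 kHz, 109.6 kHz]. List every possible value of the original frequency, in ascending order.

Frequencies that alias to 20.9 kHz are k·fs ± 20.9 kHz for integer k ≥ 0.
k=0: 20.9 kHz.
k=1: 23.1 kHz, 64.9 kHz.
k=2: 67.1 kHz, 108.9 kHz.
k=3: 111.1 kHz, 152.9 kHz.
Within [64.7 kHz, 109.6 kHz]: 64.9 kHz, 67.1 kHz, 108.9 kHz.

64.9 kHz, 67.1 kHz, 108.9 kHz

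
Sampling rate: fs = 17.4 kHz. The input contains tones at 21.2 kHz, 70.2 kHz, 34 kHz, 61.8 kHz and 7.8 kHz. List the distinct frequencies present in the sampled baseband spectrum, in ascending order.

0.6 kHz, 0.8 kHz, 3.8 kHz, 7.8 kHz

fs/2 = 8.7 kHz.
21.2 kHz mod fs = 3.8 kHz.
3.8 kHz ≤ fs/2 = 8.7 kHz, appears at 3.8 kHz.
70.2 kHz mod fs = 0.6 kHz.
0.6 kHz ≤ fs/2 = 8.7 kHz, appears at 0.6 kHz.
34 kHz mod fs = 16.6 kHz.
16.6 kHz > fs/2 = 8.7 kHz, folds to fs − 16.6 kHz = 0.8 kHz.
61.8 kHz mod fs = 9.6 kHz.
9.6 kHz > fs/2 = 8.7 kHz, folds to fs − 9.6 kHz = 7.8 kHz.
7.8 kHz ≤ fs/2 = 8.7 kHz, passes unchanged.
Distinct values: {0.6 kHz, 0.8 kHz, 3.8 kHz, 7.8 kHz}.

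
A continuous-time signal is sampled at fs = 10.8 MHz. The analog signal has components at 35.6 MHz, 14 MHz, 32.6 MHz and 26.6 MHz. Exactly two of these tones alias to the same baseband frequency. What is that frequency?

3.2 MHz

fs/2 = 5.4 MHz.
35.6 MHz mod fs = 3.2 MHz.
3.2 MHz ≤ fs/2 = 5.4 MHz, appears at 3.2 MHz.
14 MHz mod fs = 3.2 MHz.
3.2 MHz ≤ fs/2 = 5.4 MHz, appears at 3.2 MHz.
32.6 MHz mod fs = 0.2 MHz.
0.2 MHz ≤ fs/2 = 5.4 MHz, appears at 0.2 MHz.
26.6 MHz mod fs = 5 MHz.
5 MHz ≤ fs/2 = 5.4 MHz, appears at 5 MHz.
14 MHz and 35.6 MHz both map to 3.2 MHz.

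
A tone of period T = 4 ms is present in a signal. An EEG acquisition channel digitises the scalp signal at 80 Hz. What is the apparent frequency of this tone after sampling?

10 Hz

T = 4 ms → f = 1/T = 250 Hz.
250 Hz mod fs = 10 Hz.
10 Hz ≤ fs/2 = 40 Hz, appears at 10 Hz.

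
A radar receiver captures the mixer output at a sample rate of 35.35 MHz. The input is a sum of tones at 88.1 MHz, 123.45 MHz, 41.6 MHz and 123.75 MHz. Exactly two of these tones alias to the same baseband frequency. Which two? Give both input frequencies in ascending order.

fs/2 = 17.675 MHz.
88.1 MHz mod fs = 17.4 MHz.
17.4 MHz ≤ fs/2 = 17.675 MHz, appears at 17.4 MHz.
123.45 MHz mod fs = 17.4 MHz.
17.4 MHz ≤ fs/2 = 17.675 MHz, appears at 17.4 MHz.
41.6 MHz mod fs = 6.25 MHz.
6.25 MHz ≤ fs/2 = 17.675 MHz, appears at 6.25 MHz.
123.75 MHz mod fs = 17.7 MHz.
17.7 MHz > fs/2 = 17.675 MHz, folds to fs − 17.7 MHz = 17.65 MHz.
88.1 MHz and 123.45 MHz both map to 17.4 MHz.

88.1 MHz, 123.45 MHz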